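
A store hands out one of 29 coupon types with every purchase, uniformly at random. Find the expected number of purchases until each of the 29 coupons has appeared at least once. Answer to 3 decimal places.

Split into phases: going from k distinct to k+1 distinct takes on average 29/(29-k) purchases.
E[T] = 29/29 + 29/28 + 29/27 + ... + 29/2 + 29/1 = 29·H_{29}.
H_{29} = 3.9617, so E[T] = 114.8880.

114.888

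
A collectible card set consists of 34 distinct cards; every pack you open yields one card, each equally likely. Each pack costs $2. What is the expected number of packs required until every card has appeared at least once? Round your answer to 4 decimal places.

Split into phases: going from k distinct to k+1 distinct takes on average 34/(34-k) packs.
E[T] = 34/34 + 34/33 + 34/32 + ... + 34/2 + 34/1 = 34·H_{34}.
H_{34} = 4.11821, so E[T] = 140.01914.

140.0191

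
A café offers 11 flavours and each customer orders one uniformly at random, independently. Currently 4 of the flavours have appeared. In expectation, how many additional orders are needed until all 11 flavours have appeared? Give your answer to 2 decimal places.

28.52

The wait to go from k to k+1 distinct flavours is geometric with mean 11/(11-k).
Sum over k = 4,...,10: E = 11/7 + 11/6 + 11/5 + ... + 11/2 + 11/1 = 28.521.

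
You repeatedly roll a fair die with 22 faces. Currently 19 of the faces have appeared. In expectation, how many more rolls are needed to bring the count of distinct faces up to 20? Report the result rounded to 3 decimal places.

7.333

The wait to go from k to k+1 distinct faces is geometric with mean 22/(22-k).
Only the k = 19 term is needed: E = 22/3 = 7.3333.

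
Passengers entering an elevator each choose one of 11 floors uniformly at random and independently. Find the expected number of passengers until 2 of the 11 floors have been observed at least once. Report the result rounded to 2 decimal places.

2.10

With k distinct floors already seen, the next new one arrives after an expected 11/(11-k) passengers.
Sum over k = 0,...,1: E = 11/11 + 11/10 = 2.100.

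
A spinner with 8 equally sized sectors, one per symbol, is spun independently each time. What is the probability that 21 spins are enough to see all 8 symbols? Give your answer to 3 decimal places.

0.579

Let A_i be the event that symbol i is missing after 21 spins. By inclusion–exclusion on the A_i,
P(all seen) = Σ_{j=0}^{8} (-1)^j C(8,j)((8-j)/8)^21
= 1.0000 - 0.4845 + 0.0666 - 0.0029 + 0.0000 - 0.0000 + 0.0000 - 0.0000 + 0.0000
= 0.5793.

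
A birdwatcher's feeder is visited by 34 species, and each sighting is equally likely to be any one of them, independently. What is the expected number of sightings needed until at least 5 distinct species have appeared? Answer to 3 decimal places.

5.323

With k distinct species already seen, the next new one arrives after an expected 34/(34-k) sightings.
Sum over k = 0,...,4: E = 34/34 + 34/33 + 34/32 + 34/31 + 34/30 = 5.3229.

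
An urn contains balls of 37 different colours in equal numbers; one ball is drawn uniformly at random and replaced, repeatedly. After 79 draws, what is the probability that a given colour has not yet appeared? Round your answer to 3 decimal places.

On each draw the fixed colour fails to appear with probability 36/37.
P(still missing after 79) = (36/37)^79 = 0.1148.

0.115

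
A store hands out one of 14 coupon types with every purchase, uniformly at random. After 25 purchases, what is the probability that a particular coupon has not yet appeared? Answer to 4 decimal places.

On each purchase the fixed coupon fails to appear with probability 13/14.
P(still missing after 25) = (13/14)^25 = 0.15681.

0.1568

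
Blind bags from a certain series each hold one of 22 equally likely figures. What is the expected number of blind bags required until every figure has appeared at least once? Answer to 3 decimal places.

81.198

The wait to go from k to k+1 distinct figures is geometric with mean 22/(22-k).
E[T] = 22/22 + 22/21 + 22/20 + ... + 22/2 + 22/1 = 22·H_{22}.
H_{22} = 3.6908, so E[T] = 81.1979.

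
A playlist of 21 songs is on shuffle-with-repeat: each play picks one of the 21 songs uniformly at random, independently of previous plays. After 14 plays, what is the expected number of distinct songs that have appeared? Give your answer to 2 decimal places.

10.39

For each song, P(seen in 14 plays) = 1 - (20/21)^14 = 0.495.
By linearity of expectation, E[distinct seen] = 21·(1 - (20/21)^14) = 10.394.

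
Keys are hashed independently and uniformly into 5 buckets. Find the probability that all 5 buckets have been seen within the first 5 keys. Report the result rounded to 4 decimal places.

By inclusion–exclusion over which buckets are missing,
P(all seen) = Σ_{j=0}^{5} (-1)^j C(5,j)((5-j)/5)^5
= 1.00000 - 1.63840 + 0.77760 - 0.10240 + 0.00160 - 0.00000
= 0.03840.

0.0384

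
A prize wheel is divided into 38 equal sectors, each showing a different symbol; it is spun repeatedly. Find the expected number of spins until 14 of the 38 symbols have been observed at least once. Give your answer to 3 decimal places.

17.174

Going from k to k+1 distinct takes a geometric number of spins with mean 38/(38-k).
Sum over k = 0,...,13: E = 38/38 + 38/37 + 38/36 + ... + 38/26 + 38/25 = 17.1739.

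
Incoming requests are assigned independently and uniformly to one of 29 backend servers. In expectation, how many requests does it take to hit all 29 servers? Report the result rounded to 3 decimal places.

Split into phases: going from k distinct to k+1 distinct takes on average 29/(29-k) requests.
E[T] = 29/29 + 29/28 + 29/27 + ... + 29/2 + 29/1 = 29·H_{29}.
H_{29} = 3.9617, so E[T] = 114.8880.

114.888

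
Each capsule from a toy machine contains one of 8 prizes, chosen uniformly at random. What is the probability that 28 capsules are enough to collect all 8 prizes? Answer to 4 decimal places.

0.8185

By inclusion–exclusion over which prizes are missing,
P(all seen) = Σ_{j=0}^{8} (-1)^j C(8,j)((8-j)/8)^28
= 1.00000 - 0.19025 + 0.00889 - 0.00011 + 0.00000 - 0.00000 + 0.00000 - 0.00000 + 0.00000
= 0.81854.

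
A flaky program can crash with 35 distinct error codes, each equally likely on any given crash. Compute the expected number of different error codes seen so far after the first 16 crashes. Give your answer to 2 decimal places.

For each error code, P(seen in 16 crashes) = 1 - (34/35)^16 = 0.371.
By linearity of expectation, E[distinct seen] = 35·(1 - (34/35)^16) = 12.989.

12.99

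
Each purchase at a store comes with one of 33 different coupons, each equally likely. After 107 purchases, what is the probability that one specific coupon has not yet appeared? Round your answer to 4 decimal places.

Each purchase misses the fixed coupon with probability (33-1)/33 = 32/33, independently.
P(still missing after 107) = (32/33)^107 = 0.03716.

0.0372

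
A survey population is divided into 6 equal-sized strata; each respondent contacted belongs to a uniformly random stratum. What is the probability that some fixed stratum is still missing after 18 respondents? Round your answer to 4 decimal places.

0.0376

Each respondent misses the fixed stratum with probability (6-1)/6 = 5/6, independently.
P(still missing after 18) = (5/6)^18 = 0.03756.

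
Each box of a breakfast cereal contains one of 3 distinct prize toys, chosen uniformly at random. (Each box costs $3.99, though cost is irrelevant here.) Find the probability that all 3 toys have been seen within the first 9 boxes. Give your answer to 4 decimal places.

0.9221

Let A_i be the event that toy i is missing after 9 boxes. By inclusion–exclusion on the A_i,
P(all seen) = Σ_{j=0}^{3} (-1)^j C(3,j)((3-j)/3)^9
= 1.00000 - 0.07804 + 0.00015 - 0.00000
= 0.92212.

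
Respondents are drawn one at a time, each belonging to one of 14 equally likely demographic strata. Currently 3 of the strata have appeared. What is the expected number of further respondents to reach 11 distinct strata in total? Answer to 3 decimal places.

With k distinct strata already seen, the next new one takes an expected 14/(14-k) respondents.
Sum over k = 3,...,10: E = 14/11 + 14/10 + 14/9 + ... + 14/5 + 14/4 = 16.6116.

16.612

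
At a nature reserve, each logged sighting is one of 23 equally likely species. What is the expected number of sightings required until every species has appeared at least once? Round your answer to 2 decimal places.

85.89

Split into phases: going from k distinct to k+1 distinct takes on average 23/(23-k) sightings.
E[T] = 23/23 + 23/22 + 23/21 + ... + 23/2 + 23/1 = 23·H_{23}.
H_{23} = 3.734, so E[T] = 85.889.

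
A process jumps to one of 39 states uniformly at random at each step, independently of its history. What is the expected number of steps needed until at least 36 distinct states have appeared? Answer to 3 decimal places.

With k distinct states already seen, the next new one arrives after an expected 39/(39-k) steps.
Sum over k = 0,...,35: E = 39/39 + 39/38 + 39/37 + ... + 39/5 + 39/4 = 94.3882.

94.388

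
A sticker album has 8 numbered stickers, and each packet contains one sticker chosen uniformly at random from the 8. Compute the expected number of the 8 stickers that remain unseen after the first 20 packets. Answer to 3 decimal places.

For each sticker, P(unseen after 20) = (7/8)^20 = 0.0692.
By linearity of expectation, E[unseen] = 8·(7/8)^20 = 0.5537.

0.554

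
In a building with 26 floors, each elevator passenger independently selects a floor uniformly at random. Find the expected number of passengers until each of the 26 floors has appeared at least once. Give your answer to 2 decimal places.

Split into phases: going from k distinct to k+1 distinct takes on average 26/(26-k) passengers.
E[T] = 26/26 + 26/25 + 26/24 + ... + 26/2 + 26/1 = 26·H_{26}.
H_{26} = 3.854, so E[T] = 100.215.

100.21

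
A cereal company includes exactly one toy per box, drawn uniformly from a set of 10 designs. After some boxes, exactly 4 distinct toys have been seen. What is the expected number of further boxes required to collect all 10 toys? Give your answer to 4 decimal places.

With k distinct toys already seen, the next new one takes an expected 10/(10-k) boxes.
Sum over k = 4,...,9: E = 10/6 + 10/5 + 10/4 + 10/3 + 10/2 + 10/1 = 24.50000.

24.5000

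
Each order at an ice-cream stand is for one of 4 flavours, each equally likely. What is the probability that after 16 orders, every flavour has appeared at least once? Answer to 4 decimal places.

0.9600

By inclusion–exclusion over which flavours are missing,
P(all seen) = Σ_{j=0}^{4} (-1)^j C(4,j)((4-j)/4)^16
= 1.00000 - 0.04009 + 0.00009 - 0.00000 + 0.00000
= 0.96000.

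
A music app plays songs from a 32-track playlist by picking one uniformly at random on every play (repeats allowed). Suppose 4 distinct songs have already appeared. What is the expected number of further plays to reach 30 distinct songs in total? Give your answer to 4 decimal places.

77.6695

From k distinct to k+1 distinct takes on average 32/(32-k) plays.
Sum over k = 4,...,29: E = 32/28 + 32/27 + 32/26 + ... + 32/4 + 32/3 = 77.66947.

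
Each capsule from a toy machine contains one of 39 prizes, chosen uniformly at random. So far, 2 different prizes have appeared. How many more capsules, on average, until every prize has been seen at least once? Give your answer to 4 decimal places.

With k distinct prizes already seen, the next new one takes an expected 39/(39-k) capsules.
Sum over k = 2,...,38: E = 39/37 + 39/36 + 39/35 + ... + 39/2 + 39/1 = 163.86186.

163.8619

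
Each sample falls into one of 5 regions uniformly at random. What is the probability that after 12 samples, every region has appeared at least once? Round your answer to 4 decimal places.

Let A_i be the event that region i is missing after 12 samples. By inclusion–exclusion on the A_i,
P(all seen) = Σ_{j=0}^{5} (-1)^j C(5,j)((5-j)/5)^12
= 1.00000 - 0.34360 + 0.02177 - 0.00017 + 0.00000 - 0.00000
= 0.67800.

0.6780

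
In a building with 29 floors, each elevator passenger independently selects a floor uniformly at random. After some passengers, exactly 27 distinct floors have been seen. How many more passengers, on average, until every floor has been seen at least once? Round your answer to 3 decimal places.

43.500

The wait to go from k to k+1 distinct floors is geometric with mean 29/(29-k).
Sum over k = 27,...,28: E = 29/2 + 29/1 = 43.5000.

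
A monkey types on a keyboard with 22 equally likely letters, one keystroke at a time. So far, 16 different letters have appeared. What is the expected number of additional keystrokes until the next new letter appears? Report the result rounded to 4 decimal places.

3.6667

Each keystroke yields a new letter with probability (22-16)/22 = 6/22, so the wait is geometric with mean 22/6.
E = 22/6 = 3.66667.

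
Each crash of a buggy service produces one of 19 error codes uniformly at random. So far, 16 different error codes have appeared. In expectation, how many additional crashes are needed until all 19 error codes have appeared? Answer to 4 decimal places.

With k distinct error codes already seen, the next new one takes an expected 19/(19-k) crashes.
Sum over k = 16,...,18: E = 19/3 + 19/2 + 19/1 = 34.83333.

34.8333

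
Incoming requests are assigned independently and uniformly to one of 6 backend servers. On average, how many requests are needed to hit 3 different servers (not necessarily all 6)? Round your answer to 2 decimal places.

3.70

With k distinct servers already seen, the next new one arrives after an expected 6/(6-k) requests.
Sum over k = 0,...,2: E = 6/6 + 6/5 + 6/4 = 3.700.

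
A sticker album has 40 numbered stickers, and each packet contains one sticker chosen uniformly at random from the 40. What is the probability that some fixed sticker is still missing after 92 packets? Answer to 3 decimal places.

0.097

Each packet misses the fixed sticker with probability (40-1)/40 = 39/40, independently.
P(still missing after 92) = (39/40)^92 = 0.0974.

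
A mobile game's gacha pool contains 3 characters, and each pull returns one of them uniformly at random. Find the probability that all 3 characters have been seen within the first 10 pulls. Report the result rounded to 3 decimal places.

By inclusion–exclusion over which characters are missing,
P(all seen) = Σ_{j=0}^{3} (-1)^j C(3,j)((3-j)/3)^10
= 1.0000 - 0.0520 + 0.0001 - 0.0000
= 0.9480.

0.948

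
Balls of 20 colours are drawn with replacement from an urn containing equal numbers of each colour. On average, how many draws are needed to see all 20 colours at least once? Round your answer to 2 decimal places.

Split into phases: going from k distinct to k+1 distinct takes on average 20/(20-k) draws.
E[T] = 20/20 + 20/19 + 20/18 + ... + 20/2 + 20/1 = 20·H_{20}.
H_{20} = 3.598, so E[T] = 71.955.

71.95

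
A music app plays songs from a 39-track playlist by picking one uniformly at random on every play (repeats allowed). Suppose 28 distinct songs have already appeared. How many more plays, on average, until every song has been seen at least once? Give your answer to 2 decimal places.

117.78

The wait to go from k to k+1 distinct songs is geometric with mean 39/(39-k).
Sum over k = 28,...,38: E = 39/11 + 39/10 + 39/9 + ... + 39/2 + 39/1 = 117.775.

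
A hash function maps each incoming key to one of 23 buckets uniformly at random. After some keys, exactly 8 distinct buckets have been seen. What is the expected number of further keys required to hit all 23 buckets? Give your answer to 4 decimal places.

The wait to go from k to k+1 distinct buckets is geometric with mean 23/(23-k).
Sum over k = 8,...,22: E = 23/15 + 23/14 + 23/13 + ... + 23/2 + 23/1 = 76.31927.

76.3193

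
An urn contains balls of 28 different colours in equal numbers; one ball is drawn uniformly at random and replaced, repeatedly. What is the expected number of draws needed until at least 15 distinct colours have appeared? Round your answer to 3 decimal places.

With k distinct colours already seen, the next new one arrives after an expected 28/(28-k) draws.
Sum over k = 0,...,14: E = 28/28 + 28/27 + 28/26 + ... + 28/15 + 28/14 = 20.9170.

20.917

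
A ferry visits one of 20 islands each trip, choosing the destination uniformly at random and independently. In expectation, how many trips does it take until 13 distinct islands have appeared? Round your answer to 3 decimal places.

With k distinct islands already seen, the next new one arrives after an expected 20/(20-k) trips.
Sum over k = 0,...,12: E = 20/20 + 20/19 + 20/18 + ... + 20/9 + 20/8 = 20.0977.

20.098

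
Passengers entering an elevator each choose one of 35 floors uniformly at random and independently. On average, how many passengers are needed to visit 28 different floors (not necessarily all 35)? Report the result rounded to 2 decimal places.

54.39

With k distinct floors already seen, the next new one arrives after an expected 35/(35-k) passengers.
Sum over k = 0,...,27: E = 35/35 + 35/34 + 35/33 + ... + 35/9 + 35/8 = 54.387.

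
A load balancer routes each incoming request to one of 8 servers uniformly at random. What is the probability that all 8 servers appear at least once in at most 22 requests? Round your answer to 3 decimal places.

0.624

Let A_i be the event that server i is missing after 22 requests. By inclusion–exclusion on the A_i,
P(all seen) = Σ_{j=0}^{8} (-1)^j C(8,j)((8-j)/8)^22
= 1.0000 - 0.4239 + 0.0499 - 0.0018 + 0.0000 - 0.0000 + 0.0000 - 0.0000 + 0.0000
= 0.6243.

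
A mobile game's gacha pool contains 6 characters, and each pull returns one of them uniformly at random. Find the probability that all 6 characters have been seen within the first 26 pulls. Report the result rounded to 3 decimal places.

0.948

Let A_i be the event that character i is missing after 26 pulls. By inclusion–exclusion on the A_i,
P(all seen) = Σ_{j=0}^{6} (-1)^j C(6,j)((6-j)/6)^26
= 1.0000 - 0.0524 + 0.0004 - 0.0000 + 0.0000 - 0.0000 + 0.0000
= 0.9480.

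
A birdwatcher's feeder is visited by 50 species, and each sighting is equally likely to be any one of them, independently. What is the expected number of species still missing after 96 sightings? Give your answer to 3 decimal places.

For each species, P(unseen after 96) = (49/50)^96 = 0.1438.
By linearity of expectation, E[unseen] = 50·(49/50)^96 = 7.1891.

7.189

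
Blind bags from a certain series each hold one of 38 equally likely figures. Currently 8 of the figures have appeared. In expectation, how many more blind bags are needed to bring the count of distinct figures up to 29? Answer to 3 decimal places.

From k distinct to k+1 distinct takes on average 38/(38-k) blind bags.
Sum over k = 8,...,28: E = 38/30 + 38/29 + 38/28 + ... + 38/11 + 38/10 = 44.3087.

44.309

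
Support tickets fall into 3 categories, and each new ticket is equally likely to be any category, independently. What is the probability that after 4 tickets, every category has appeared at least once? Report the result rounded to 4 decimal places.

0.4444

By inclusion–exclusion over which categories are missing,
P(all seen) = Σ_{j=0}^{3} (-1)^j C(3,j)((3-j)/3)^4
= 1.00000 - 0.59259 + 0.03704 - 0.00000
= 0.44444.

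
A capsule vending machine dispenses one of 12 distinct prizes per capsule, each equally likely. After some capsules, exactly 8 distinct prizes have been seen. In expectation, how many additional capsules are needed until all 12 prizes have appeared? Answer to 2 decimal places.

With k distinct prizes already seen, the next new one takes an expected 12/(12-k) capsules.
Sum over k = 8,...,11: E = 12/4 + 12/3 + 12/2 + 12/1 = 25.000.

25.00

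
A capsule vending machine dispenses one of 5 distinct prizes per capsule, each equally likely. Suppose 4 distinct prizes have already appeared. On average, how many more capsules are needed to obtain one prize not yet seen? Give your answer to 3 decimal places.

Each capsule yields a new prize with probability (5-4)/5 = 1/5, so the wait is geometric with mean 5/1.
E = 5/1 = 5.0000.

5.000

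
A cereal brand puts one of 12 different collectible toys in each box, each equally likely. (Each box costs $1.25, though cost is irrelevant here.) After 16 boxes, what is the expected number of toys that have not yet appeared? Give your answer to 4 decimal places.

2.9824

For each toy, P(unseen after 16) = (11/12)^16 = 0.24853.
By linearity of expectation, E[unseen] = 12·(11/12)^16 = 2.98239.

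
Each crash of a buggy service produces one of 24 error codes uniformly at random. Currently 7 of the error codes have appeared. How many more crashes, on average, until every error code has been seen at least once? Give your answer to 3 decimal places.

The wait to go from k to k+1 distinct error codes is geometric with mean 24/(24-k).
Sum over k = 7,...,23: E = 24/17 + 24/16 + 24/15 + ... + 24/2 + 24/1 = 82.5493.

82.549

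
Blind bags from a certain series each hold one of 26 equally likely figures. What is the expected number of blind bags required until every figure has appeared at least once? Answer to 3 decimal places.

100.215

Split into phases: going from k distinct to k+1 distinct takes on average 26/(26-k) blind bags.
E[T] = 26/26 + 26/25 + 26/24 + ... + 26/2 + 26/1 = 26·H_{26}.
H_{26} = 3.8544, so E[T] = 100.2149.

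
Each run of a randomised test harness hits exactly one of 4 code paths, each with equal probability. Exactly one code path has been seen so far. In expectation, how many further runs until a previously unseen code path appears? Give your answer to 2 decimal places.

Each run yields a new code path with probability (4-1)/4 = 3/4, so the wait is geometric with mean 4/3.
E = 4/3 = 1.333.

1.33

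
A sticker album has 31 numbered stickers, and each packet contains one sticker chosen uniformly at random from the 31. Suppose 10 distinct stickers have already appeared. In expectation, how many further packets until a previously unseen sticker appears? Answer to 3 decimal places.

Each packet yields a new sticker with probability (31-10)/31 = 21/31, so the wait is geometric with mean 31/21.
E = 31/21 = 1.4762.

1.476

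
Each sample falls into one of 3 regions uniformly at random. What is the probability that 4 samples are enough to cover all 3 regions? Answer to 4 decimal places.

0.4444

By inclusion–exclusion over which regions are missing,
P(all seen) = Σ_{j=0}^{3} (-1)^j C(3,j)((3-j)/3)^4
= 1.00000 - 0.59259 + 0.03704 - 0.00000
= 0.44444.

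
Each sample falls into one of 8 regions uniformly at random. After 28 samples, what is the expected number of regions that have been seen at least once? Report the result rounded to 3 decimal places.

7.810

For each region, P(seen in 28 samples) = 1 - (7/8)^28 = 0.9762.
By linearity of expectation, E[distinct seen] = 8·(1 - (7/8)^28) = 7.8098.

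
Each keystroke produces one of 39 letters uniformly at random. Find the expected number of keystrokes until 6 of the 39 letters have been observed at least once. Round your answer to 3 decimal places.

6.425

With k distinct letters already seen, the next new one arrives after an expected 39/(39-k) keystrokes.
Sum over k = 0,...,5: E = 39/39 + 39/38 + 39/37 + 39/36 + 39/35 + 39/34 = 6.4250.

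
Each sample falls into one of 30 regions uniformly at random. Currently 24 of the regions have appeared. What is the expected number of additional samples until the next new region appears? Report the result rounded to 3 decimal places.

The number of samples until the next new region is geometric with success probability 6/30, so its mean is 30/6.
E = 30/6 = 5.0000.

5.000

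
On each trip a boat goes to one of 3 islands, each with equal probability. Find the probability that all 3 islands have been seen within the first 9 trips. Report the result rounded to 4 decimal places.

Let A_i be the event that island i is missing after 9 trips. By inclusion–exclusion on the A_i,
P(all seen) = Σ_{j=0}^{3} (-1)^j C(3,j)((3-j)/3)^9
= 1.00000 - 0.07804 + 0.00015 - 0.00000
= 0.92212.

0.9221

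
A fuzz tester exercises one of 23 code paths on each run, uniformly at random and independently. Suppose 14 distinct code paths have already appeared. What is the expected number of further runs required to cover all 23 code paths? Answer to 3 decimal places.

65.066

From k distinct to k+1 distinct takes on average 23/(23-k) runs.
Sum over k = 14,...,22: E = 23/9 + 23/8 + 23/7 + ... + 23/2 + 23/1 = 65.0663.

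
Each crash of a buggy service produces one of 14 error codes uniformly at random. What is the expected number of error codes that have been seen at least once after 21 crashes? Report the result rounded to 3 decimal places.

11.047

For each error code, P(seen in 21 crashes) = 1 - (13/14)^21 = 0.7891.
By linearity of expectation, E[distinct seen] = 14·(1 - (13/14)^21) = 11.0471.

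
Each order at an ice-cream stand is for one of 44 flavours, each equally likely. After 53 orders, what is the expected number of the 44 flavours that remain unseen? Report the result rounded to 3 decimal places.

13.010

For each flavour, P(unseen after 53) = (43/44)^53 = 0.2957.
By linearity of expectation, E[unseen] = 44·(43/44)^53 = 13.0103.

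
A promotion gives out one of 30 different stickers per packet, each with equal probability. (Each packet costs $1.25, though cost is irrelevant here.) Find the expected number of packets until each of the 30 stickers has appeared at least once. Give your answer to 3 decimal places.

119.850

The wait to go from k to k+1 distinct stickers is geometric with mean 30/(30-k).
E[T] = 30/30 + 30/29 + 30/28 + ... + 30/2 + 30/1 = 30·H_{30}.
H_{30} = 3.9950, so E[T] = 119.8496.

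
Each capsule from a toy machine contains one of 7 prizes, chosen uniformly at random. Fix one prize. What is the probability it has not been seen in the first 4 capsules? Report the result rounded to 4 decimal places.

On each capsule the fixed prize fails to appear with probability 6/7.
P(still missing after 4) = (6/7)^4 = 0.53978.

0.5398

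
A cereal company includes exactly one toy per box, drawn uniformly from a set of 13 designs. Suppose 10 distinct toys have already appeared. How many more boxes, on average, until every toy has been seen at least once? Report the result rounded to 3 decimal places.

23.833

From k distinct to k+1 distinct takes on average 13/(13-k) boxes.
Sum over k = 10,...,12: E = 13/3 + 13/2 + 13/1 = 23.8333.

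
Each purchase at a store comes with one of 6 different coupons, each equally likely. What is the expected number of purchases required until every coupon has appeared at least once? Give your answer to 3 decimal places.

After k distinct coupons have appeared, the next purchase gives a new one with probability (6-k)/6, so the expected wait for the (k+1)-th is 6/(6-k).
E[T] = 6/6 + 6/5 + 6/4 + 6/3 + 6/2 + 6/1 = 6·H_{6}.
H_{6} = 2.4500, so E[T] = 14.7000.

14.700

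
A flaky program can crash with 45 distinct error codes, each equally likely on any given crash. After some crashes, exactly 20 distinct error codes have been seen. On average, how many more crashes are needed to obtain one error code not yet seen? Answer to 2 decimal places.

1.80

Each crash yields a new error code with probability (45-20)/45 = 25/45, so the wait is geometric with mean 45/25.
E = 45/25 = 1.800.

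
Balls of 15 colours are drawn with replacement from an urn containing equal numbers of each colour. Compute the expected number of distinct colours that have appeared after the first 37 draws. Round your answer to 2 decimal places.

For each colour, P(seen in 37 draws) = 1 - (14/15)^37 = 0.922.
By linearity of expectation, E[distinct seen] = 15·(1 - (14/15)^37) = 13.832.

13.83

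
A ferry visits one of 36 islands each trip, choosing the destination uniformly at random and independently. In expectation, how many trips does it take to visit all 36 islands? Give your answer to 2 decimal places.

150.28

The wait to go from k to k+1 distinct islands is geometric with mean 36/(36-k).
E[T] = 36/36 + 36/35 + 36/34 + ... + 36/2 + 36/1 = 36·H_{36}.
H_{36} = 4.175, so E[T] = 150.284.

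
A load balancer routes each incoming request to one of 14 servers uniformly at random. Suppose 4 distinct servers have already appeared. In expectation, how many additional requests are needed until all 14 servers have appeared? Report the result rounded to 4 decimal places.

41.0056

With k distinct servers already seen, the next new one takes an expected 14/(14-k) requests.
Sum over k = 4,...,13: E = 14/10 + 14/9 + 14/8 + ... + 14/2 + 14/1 = 41.00556.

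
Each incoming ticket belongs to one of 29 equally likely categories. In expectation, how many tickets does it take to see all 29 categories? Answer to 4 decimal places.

114.8880

After k distinct categories have appeared, the next ticket gives a new one with probability (29-k)/29, so the expected wait for the (k+1)-th is 29/(29-k).
E[T] = 29/29 + 29/28 + 29/27 + ... + 29/2 + 29/1 = 29·H_{29}.
H_{29} = 3.96165, so E[T] = 114.88796.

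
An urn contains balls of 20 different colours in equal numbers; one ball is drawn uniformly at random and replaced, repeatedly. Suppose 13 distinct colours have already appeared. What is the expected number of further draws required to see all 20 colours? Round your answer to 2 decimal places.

With k distinct colours already seen, the next new one takes an expected 20/(20-k) draws.
Sum over k = 13,...,19: E = 20/7 + 20/6 + 20/5 + ... + 20/2 + 20/1 = 51.857.

51.86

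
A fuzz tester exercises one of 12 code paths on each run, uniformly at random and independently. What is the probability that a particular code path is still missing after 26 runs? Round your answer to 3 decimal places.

On each run the fixed code path fails to appear with probability 11/12.
P(still missing after 26) = (11/12)^26 = 0.1041.

0.104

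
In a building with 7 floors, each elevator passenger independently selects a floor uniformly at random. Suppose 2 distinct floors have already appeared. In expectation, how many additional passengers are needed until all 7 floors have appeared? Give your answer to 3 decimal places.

15.983

With k distinct floors already seen, the next new one takes an expected 7/(7-k) passengers.
Sum over k = 2,...,6: E = 7/5 + 7/4 + 7/3 + 7/2 + 7/1 = 15.9833.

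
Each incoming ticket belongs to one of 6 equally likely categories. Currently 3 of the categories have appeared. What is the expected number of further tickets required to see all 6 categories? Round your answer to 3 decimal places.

11.000

The wait to go from k to k+1 distinct categories is geometric with mean 6/(6-k).
Sum over k = 3,...,5: E = 6/3 + 6/2 + 6/1 = 11.0000.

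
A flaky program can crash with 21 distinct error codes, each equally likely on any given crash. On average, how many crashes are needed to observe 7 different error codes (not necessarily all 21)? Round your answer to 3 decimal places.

Going from k to k+1 distinct takes a geometric number of crashes with mean 21/(21-k).
Sum over k = 0,...,6: E = 21/21 + 21/20 + 21/19 + ... + 21/16 + 21/15 = 8.2697.

8.270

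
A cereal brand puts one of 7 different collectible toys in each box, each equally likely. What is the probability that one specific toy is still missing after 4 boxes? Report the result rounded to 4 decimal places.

On each box the fixed toy fails to appear with probability 6/7.
P(still missing after 4) = (6/7)^4 = 0.53978.

0.5398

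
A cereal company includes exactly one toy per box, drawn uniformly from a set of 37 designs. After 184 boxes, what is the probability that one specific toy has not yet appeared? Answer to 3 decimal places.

Each box misses the fixed toy with probability (37-1)/37 = 36/37, independently.
P(still missing after 184) = (36/37)^184 = 0.0065.

0.006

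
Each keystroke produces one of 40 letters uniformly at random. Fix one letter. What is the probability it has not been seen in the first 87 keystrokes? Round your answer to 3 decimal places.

On each keystroke the fixed letter fails to appear with probability 39/40.
P(still missing after 87) = (39/40)^87 = 0.1105.

0.111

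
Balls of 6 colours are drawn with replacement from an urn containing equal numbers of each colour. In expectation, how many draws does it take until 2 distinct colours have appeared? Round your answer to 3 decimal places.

With k distinct colours already seen, the next new one arrives after an expected 6/(6-k) draws.
Sum over k = 0,...,1: E = 6/6 + 6/5 = 2.2000.

2.200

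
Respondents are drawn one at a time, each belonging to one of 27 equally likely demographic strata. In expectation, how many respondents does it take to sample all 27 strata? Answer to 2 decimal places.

After k distinct strata have appeared, the next respondent gives a new one with probability (27-k)/27, so the expected wait for the (k+1)-th is 27/(27-k).
E[T] = 27/27 + 27/26 + 27/25 + ... + 27/2 + 27/1 = 27·H_{27}.
H_{27} = 3.891, so E[T] = 105.069.

105.07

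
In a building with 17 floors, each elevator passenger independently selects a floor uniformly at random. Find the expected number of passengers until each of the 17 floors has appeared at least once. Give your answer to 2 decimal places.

58.47

The wait to go from k to k+1 distinct floors is geometric with mean 17/(17-k).
E[T] = 17/17 + 17/16 + 17/15 + ... + 17/2 + 17/1 = 17·H_{17}.
H_{17} = 3.440, so E[T] = 58.472.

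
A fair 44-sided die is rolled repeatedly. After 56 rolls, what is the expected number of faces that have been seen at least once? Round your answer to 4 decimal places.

For each face, P(seen in 56 rolls) = 1 - (43/44)^56 = 0.72402.
By linearity of expectation, E[distinct seen] = 44·(1 - (43/44)^56) = 31.85671.

31.8567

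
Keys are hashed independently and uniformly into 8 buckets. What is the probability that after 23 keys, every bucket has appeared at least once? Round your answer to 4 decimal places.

0.6654

By inclusion–exclusion over which buckets are missing,
P(all seen) = Σ_{j=0}^{8} (-1)^j C(8,j)((8-j)/8)^23
= 1.00000 - 0.37092 + 0.03746 - 0.00113 + 0.00001 - 0.00000 + 0.00000 - 0.00000 + 0.00000
= 0.66542.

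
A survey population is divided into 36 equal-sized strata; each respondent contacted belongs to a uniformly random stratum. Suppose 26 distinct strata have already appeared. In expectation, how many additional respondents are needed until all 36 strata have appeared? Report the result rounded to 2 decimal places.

From k distinct to k+1 distinct takes on average 36/(36-k) respondents.
Sum over k = 26,...,35: E = 36/10 + 36/9 + 36/8 + ... + 36/2 + 36/1 = 105.443.

105.44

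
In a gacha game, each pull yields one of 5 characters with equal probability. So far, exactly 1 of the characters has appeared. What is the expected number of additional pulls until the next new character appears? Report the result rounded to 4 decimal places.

Each pull yields a new character with probability (5-1)/5 = 4/5, so the wait is geometric with mean 5/4.
E = 5/4 = 1.25000.

1.2500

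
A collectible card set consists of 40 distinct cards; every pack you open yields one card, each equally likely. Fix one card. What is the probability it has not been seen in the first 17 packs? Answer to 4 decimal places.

0.6502

On each pack the fixed card fails to appear with probability 39/40.
P(still missing after 17) = (39/40)^17 = 0.65025.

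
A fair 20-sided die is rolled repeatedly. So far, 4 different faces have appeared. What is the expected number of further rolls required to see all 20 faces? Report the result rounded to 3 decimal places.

The wait to go from k to k+1 distinct faces is geometric with mean 20/(20-k).
Sum over k = 4,...,19: E = 20/16 + 20/15 + 20/14 + ... + 20/2 + 20/1 = 67.6146.

67.615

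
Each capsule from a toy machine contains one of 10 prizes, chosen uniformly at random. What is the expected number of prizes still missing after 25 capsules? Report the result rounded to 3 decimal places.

0.718

For each prize, P(unseen after 25) = (9/10)^25 = 0.0718.
By linearity of expectation, E[unseen] = 10·(9/10)^25 = 0.7179.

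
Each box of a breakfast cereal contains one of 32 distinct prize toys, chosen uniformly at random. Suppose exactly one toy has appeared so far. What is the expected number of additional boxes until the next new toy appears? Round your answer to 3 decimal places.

1.032

Each box yields a new toy with probability (32-1)/32 = 31/32, so the wait is geometric with mean 32/31.
E = 32/31 = 1.0323.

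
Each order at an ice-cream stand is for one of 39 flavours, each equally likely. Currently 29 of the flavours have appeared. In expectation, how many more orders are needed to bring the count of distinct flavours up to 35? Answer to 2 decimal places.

The wait to go from k to k+1 distinct flavours is geometric with mean 39/(39-k).
Sum over k = 29,...,34: E = 39/10 + 39/9 + 39/8 + 39/7 + 39/6 + 39/5 = 32.980.

32.98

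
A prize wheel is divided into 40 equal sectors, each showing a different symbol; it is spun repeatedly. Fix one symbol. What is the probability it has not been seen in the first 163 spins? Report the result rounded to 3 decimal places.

0.016

On each spin the fixed symbol fails to appear with probability 39/40.
P(still missing after 163) = (39/40)^163 = 0.0161.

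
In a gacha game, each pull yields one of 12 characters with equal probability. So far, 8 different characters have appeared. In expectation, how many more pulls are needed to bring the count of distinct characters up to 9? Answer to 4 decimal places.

3.0000

With k distinct characters already seen, the next new one takes an expected 12/(12-k) pulls.
Only the k = 8 term is needed: E = 12/4 = 3.00000.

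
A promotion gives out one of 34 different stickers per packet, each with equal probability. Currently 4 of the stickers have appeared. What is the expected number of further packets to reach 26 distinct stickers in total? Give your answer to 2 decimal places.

With k distinct stickers already seen, the next new one takes an expected 34/(34-k) packets.
Sum over k = 4,...,25: E = 34/30 + 34/29 + 34/28 + ... + 34/10 + 34/9 = 43.422.

43.42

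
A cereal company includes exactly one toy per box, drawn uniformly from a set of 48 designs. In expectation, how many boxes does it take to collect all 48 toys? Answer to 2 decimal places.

After k distinct toys have appeared, the next box gives a new one with probability (48-k)/48, so the expected wait for the (k+1)-th is 48/(48-k).
E[T] = 48/48 + 48/47 + 48/46 + ... + 48/2 + 48/1 = 48·H_{48}.
H_{48} = 4.459, so E[T] = 214.022.

214.02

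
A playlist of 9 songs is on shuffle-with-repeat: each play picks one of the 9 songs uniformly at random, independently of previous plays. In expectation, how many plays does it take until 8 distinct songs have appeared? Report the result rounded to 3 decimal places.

16.461

With k distinct songs already seen, the next new one arrives after an expected 9/(9-k) plays.
Sum over k = 0,...,7: E = 9/9 + 9/8 + 9/7 + ... + 9/3 + 9/2 = 16.4607.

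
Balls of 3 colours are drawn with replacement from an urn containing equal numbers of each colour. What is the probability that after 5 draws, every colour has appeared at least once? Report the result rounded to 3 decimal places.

By inclusion–exclusion over which colours are missing,
P(all seen) = Σ_{j=0}^{3} (-1)^j C(3,j)((3-j)/3)^5
= 1.0000 - 0.3951 + 0.0123 - 0.0000
= 0.6173.

0.617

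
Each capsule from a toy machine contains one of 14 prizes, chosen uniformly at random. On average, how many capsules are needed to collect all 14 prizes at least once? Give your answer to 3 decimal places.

45.522

Split into phases: going from k distinct to k+1 distinct takes on average 14/(14-k) capsules.
E[T] = 14/14 + 14/13 + 14/12 + ... + 14/2 + 14/1 = 14·H_{14}.
H_{14} = 3.2516, so E[T] = 45.5219.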